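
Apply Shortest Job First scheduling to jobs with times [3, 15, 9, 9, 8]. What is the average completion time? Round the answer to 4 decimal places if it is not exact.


SJF order (ascending): [3, 8, 9, 9, 15]
Completion times:
  Job 1: burst=3, C=3
  Job 2: burst=8, C=11
  Job 3: burst=9, C=20
  Job 4: burst=9, C=29
  Job 5: burst=15, C=44
Average completion = 107/5 = 21.4

21.4


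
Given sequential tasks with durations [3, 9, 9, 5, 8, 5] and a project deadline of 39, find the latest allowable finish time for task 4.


LF(activity 4) = deadline - sum of successor durations
Successors: activities 5 through 6 with durations [8, 5]
Sum of successor durations = 13
LF = 39 - 13 = 26

26


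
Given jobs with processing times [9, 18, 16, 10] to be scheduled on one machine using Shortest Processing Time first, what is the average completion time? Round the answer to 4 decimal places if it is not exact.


Sort jobs by processing time (SPT order): [9, 10, 16, 18]
Compute completion times sequentially:
  Job 1: processing = 9, completes at 9
  Job 2: processing = 10, completes at 19
  Job 3: processing = 16, completes at 35
  Job 4: processing = 18, completes at 53
Sum of completion times = 116
Average completion time = 116/4 = 29.0

29.0


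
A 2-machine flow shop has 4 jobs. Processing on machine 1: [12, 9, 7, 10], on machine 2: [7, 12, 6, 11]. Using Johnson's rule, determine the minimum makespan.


Apply Johnson's rule:
  Group 1 (a <= b): [(2, 9, 12), (4, 10, 11)]
  Group 2 (a > b): [(1, 12, 7), (3, 7, 6)]
Optimal job order: [2, 4, 1, 3]
Schedule:
  Job 2: M1 done at 9, M2 done at 21
  Job 4: M1 done at 19, M2 done at 32
  Job 1: M1 done at 31, M2 done at 39
  Job 3: M1 done at 38, M2 done at 45
Makespan = 45

45


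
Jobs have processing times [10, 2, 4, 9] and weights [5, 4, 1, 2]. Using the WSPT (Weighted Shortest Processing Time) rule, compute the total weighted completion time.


Compute p/w ratios and sort ascending (WSPT): [(2, 4), (10, 5), (4, 1), (9, 2)]
Compute weighted completion times:
  Job (p=2,w=4): C=2, w*C=4*2=8
  Job (p=10,w=5): C=12, w*C=5*12=60
  Job (p=4,w=1): C=16, w*C=1*16=16
  Job (p=9,w=2): C=25, w*C=2*25=50
Total weighted completion time = 134

134


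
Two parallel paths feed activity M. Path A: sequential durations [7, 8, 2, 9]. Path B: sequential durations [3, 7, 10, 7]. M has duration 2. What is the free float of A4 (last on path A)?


ES(A4) = sum of predecessors on chain A = 17
EF(A4) = ES + duration = 17 + 9 = 26
Successor of A4 is M. ES(M) = max(sum(A), sum(B)) = max(26, 27) = 27
Free float = ES(successor) - EF(current) = 27 - 26 = 1

1


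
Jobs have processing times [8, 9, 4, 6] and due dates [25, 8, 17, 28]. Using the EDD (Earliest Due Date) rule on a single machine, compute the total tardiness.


Sort by due date (EDD order): [(9, 8), (4, 17), (8, 25), (6, 28)]
Compute completion times and tardiness:
  Job 1: p=9, d=8, C=9, tardiness=max(0,9-8)=1
  Job 2: p=4, d=17, C=13, tardiness=max(0,13-17)=0
  Job 3: p=8, d=25, C=21, tardiness=max(0,21-25)=0
  Job 4: p=6, d=28, C=27, tardiness=max(0,27-28)=0
Total tardiness = 1

1


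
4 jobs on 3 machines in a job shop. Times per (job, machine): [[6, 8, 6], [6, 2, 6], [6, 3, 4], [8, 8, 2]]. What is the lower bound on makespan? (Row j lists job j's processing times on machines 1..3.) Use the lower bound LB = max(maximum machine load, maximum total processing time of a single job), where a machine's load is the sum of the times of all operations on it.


Machine loads:
  Machine 1: 6 + 6 + 6 + 8 = 26
  Machine 2: 8 + 2 + 3 + 8 = 21
  Machine 3: 6 + 6 + 4 + 2 = 18
Max machine load = 26
Job totals:
  Job 1: 20
  Job 2: 14
  Job 3: 13
  Job 4: 18
Max job total = 20
Lower bound = max(26, 20) = 26

26


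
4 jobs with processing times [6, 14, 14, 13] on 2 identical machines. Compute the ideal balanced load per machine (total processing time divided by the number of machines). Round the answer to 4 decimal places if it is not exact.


Total processing time = 6 + 14 + 14 + 13 = 47
Number of machines = 2
Ideal balanced load = 47 / 2 = 23.5

23.5


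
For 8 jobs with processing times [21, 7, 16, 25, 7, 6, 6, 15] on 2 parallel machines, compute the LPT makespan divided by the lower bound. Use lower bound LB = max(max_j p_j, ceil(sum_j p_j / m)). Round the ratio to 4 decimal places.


LPT order: [25, 21, 16, 15, 7, 7, 6, 6]
Machine loads after assignment: [53, 50]
LPT makespan = 53
Lower bound = max(max_job, ceil(total/2)) = max(25, 52) = 52
Ratio = 53 / 52 = 1.0192

1.0192


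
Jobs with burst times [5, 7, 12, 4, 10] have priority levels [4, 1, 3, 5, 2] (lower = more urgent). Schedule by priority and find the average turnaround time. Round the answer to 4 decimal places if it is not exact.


Sort by priority (ascending = highest first):
Order: [(1, 7), (2, 10), (3, 12), (4, 5), (5, 4)]
Completion times:
  Priority 1, burst=7, C=7
  Priority 2, burst=10, C=17
  Priority 3, burst=12, C=29
  Priority 4, burst=5, C=34
  Priority 5, burst=4, C=38
Average turnaround = 125/5 = 25.0

25.0


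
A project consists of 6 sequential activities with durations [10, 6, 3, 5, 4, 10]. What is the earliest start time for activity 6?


Activity 6 starts after activities 1 through 5 complete.
Predecessor durations: [10, 6, 3, 5, 4]
ES = 10 + 6 + 3 + 5 + 4 = 28

28


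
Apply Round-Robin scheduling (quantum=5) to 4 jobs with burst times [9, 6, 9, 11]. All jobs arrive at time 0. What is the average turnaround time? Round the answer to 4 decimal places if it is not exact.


Time quantum = 5
Execution trace:
  J1 runs 5 units, time = 5
  J2 runs 5 units, time = 10
  J3 runs 5 units, time = 15
  J4 runs 5 units, time = 20
  J1 runs 4 units, time = 24
  J2 runs 1 units, time = 25
  J3 runs 4 units, time = 29
  J4 runs 5 units, time = 34
  J4 runs 1 units, time = 35
Finish times: [24, 25, 29, 35]
Average turnaround = 113/4 = 28.25

28.25


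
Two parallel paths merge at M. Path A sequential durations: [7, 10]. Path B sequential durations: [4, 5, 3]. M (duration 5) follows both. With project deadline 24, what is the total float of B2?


Forward pass: ES(B2) = sum of predecessors on chain B = 4
EF = ES + duration = 4 + 5 = 9
Backward pass: LF(M) = deadline = 24; LS(M) = 24 - 5 = 19
LF(B2) = LS(M) - sum(successors on chain B) = 19 - 3 = 16
LS = LF - duration = 16 - 5 = 11
Total float = LS - ES = 11 - 4 = 7

7


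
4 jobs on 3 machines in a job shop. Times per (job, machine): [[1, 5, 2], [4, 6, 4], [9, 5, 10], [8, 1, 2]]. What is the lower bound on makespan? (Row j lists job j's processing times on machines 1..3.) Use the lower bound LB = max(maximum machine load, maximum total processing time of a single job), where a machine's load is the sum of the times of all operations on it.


Machine loads:
  Machine 1: 1 + 4 + 9 + 8 = 22
  Machine 2: 5 + 6 + 5 + 1 = 17
  Machine 3: 2 + 4 + 10 + 2 = 18
Max machine load = 22
Job totals:
  Job 1: 8
  Job 2: 14
  Job 3: 24
  Job 4: 11
Max job total = 24
Lower bound = max(22, 24) = 24

24


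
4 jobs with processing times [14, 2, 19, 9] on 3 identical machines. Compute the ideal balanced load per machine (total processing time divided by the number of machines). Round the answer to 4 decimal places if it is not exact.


Total processing time = 14 + 2 + 19 + 9 = 44
Number of machines = 3
Ideal balanced load = 44 / 3 = 14.6667

14.6667


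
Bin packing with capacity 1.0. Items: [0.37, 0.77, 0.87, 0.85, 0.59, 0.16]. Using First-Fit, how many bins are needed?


Place items sequentially using First-Fit:
  Item 0.37 -> new Bin 1
  Item 0.77 -> new Bin 2
  Item 0.87 -> new Bin 3
  Item 0.85 -> new Bin 4
  Item 0.59 -> Bin 1 (now 0.96)
  Item 0.16 -> Bin 2 (now 0.93)
Total bins used = 4

4


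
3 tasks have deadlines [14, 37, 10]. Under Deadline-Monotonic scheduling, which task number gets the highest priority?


Sort tasks by relative deadline (ascending):
  Task 3: deadline = 10
  Task 1: deadline = 14
  Task 2: deadline = 37
Priority order (highest first): [3, 1, 2]
Highest priority task = 3

3


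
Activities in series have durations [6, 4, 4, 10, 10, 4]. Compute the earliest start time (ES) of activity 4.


Activity 4 starts after activities 1 through 3 complete.
Predecessor durations: [6, 4, 4]
ES = 6 + 4 + 4 = 14

14


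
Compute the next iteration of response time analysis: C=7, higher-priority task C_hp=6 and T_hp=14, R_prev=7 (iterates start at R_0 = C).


R_next = C + ceil(R_prev / T_hp) * C_hp
ceil(7 / 14) = ceil(0.5) = 1
Interference = 1 * 6 = 6
R_next = 7 + 6 = 13

13


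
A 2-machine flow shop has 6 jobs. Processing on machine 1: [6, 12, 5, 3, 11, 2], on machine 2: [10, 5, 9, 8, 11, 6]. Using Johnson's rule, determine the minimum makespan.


Apply Johnson's rule:
  Group 1 (a <= b): [(6, 2, 6), (4, 3, 8), (3, 5, 9), (1, 6, 10), (5, 11, 11)]
  Group 2 (a > b): [(2, 12, 5)]
Optimal job order: [6, 4, 3, 1, 5, 2]
Schedule:
  Job 6: M1 done at 2, M2 done at 8
  Job 4: M1 done at 5, M2 done at 16
  Job 3: M1 done at 10, M2 done at 25
  Job 1: M1 done at 16, M2 done at 35
  Job 5: M1 done at 27, M2 done at 46
  Job 2: M1 done at 39, M2 done at 51
Makespan = 51

51


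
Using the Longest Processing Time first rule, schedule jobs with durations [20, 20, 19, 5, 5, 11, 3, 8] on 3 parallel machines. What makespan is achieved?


Sort jobs in decreasing order (LPT): [20, 20, 19, 11, 8, 5, 5, 3]
Assign each job to the least loaded machine:
  Machine 1: jobs [20, 8, 3], load = 31
  Machine 2: jobs [20, 5, 5], load = 30
  Machine 3: jobs [19, 11], load = 30
Makespan = max load = 31

31


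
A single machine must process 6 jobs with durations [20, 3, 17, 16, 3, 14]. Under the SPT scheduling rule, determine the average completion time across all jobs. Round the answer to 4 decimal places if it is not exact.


Sort jobs by processing time (SPT order): [3, 3, 14, 16, 17, 20]
Compute completion times sequentially:
  Job 1: processing = 3, completes at 3
  Job 2: processing = 3, completes at 6
  Job 3: processing = 14, completes at 20
  Job 4: processing = 16, completes at 36
  Job 5: processing = 17, completes at 53
  Job 6: processing = 20, completes at 73
Sum of completion times = 191
Average completion time = 191/6 = 31.8333

31.8333


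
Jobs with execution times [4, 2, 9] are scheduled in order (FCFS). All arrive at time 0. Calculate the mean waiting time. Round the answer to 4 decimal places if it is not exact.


FCFS order (as given): [4, 2, 9]
Waiting times:
  Job 1: wait = 0
  Job 2: wait = 4
  Job 3: wait = 6
Sum of waiting times = 10
Average waiting time = 10/3 = 3.3333

3.3333


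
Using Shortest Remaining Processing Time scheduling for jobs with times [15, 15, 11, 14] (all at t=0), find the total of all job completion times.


Since all jobs arrive at t=0, SRPT equals SPT ordering.
SPT order: [11, 14, 15, 15]
Completion times:
  Job 1: p=11, C=11
  Job 2: p=14, C=25
  Job 3: p=15, C=40
  Job 4: p=15, C=55
Total completion time = 11 + 25 + 40 + 55 = 131

131


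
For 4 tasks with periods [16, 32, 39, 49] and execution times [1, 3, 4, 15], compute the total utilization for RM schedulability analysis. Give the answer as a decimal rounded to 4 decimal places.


Compute individual utilizations (exact fractions):
  Task 1: C/T = 1/16 (approx. 0.0625)
  Task 2: C/T = 3/32 (approx. 0.0938)
  Task 3: C/T = 4/39 (approx. 0.1026)
  Task 4: C/T = 15/49 (approx. 0.3061)
Total utilization U = 1/16 + 3/32 + 4/39 + 15/49 = 34547/61152
Rounded to 4 decimal places: U = 0.5649
RM (Liu & Layland) bound for 4 tasks = 0.756828; compare with U = 34547/61152 (approx. 0.564937)
U <= bound, so schedulable by RM sufficient condition.

0.5649


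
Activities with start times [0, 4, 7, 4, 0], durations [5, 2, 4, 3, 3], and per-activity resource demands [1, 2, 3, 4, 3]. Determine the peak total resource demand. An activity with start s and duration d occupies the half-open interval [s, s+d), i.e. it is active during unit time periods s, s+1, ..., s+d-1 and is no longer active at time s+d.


Each activity i is active on [start_i, start_i + duration_i).
Compute total resource usage per time slot:
  t=0: active resources = [1, 3], total = 4
  t=1: active resources = [1, 3], total = 4
  t=2: active resources = [1, 3], total = 4
  t=3: active resources = [1], total = 1
  t=4: active resources = [1, 2, 4], total = 7
  t=5: active resources = [2, 4], total = 6
  t=6: active resources = [4], total = 4
  t=7: active resources = [3], total = 3
  t=8: active resources = [3], total = 3
  t=9: active resources = [3], total = 3
  t=10: active resources = [3], total = 3
Peak resource demand = 7

7


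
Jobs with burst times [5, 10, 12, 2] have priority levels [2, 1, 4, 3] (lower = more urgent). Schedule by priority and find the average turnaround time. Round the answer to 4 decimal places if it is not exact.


Sort by priority (ascending = highest first):
Order: [(1, 10), (2, 5), (3, 2), (4, 12)]
Completion times:
  Priority 1, burst=10, C=10
  Priority 2, burst=5, C=15
  Priority 3, burst=2, C=17
  Priority 4, burst=12, C=29
Average turnaround = 71/4 = 17.75

17.75


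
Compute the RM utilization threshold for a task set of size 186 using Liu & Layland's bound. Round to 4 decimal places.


Compute 2^(1/186) = 1.0037335501
Subtract 1: 1.0037335501 - 1 = 0.0037335501
Multiply by n: 186 * 0.0037335501 = 0.6944403186
Round to 4 dp: 0.6944

0.6944


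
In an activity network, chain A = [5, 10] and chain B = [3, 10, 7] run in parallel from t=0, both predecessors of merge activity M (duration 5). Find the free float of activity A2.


ES(A2) = sum of predecessors on chain A = 5
EF(A2) = ES + duration = 5 + 10 = 15
Successor of A2 is M. ES(M) = max(sum(A), sum(B)) = max(15, 20) = 20
Free float = ES(successor) - EF(current) = 20 - 15 = 5

5


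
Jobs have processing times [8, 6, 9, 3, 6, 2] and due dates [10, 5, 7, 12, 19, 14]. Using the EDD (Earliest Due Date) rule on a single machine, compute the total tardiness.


Sort by due date (EDD order): [(6, 5), (9, 7), (8, 10), (3, 12), (2, 14), (6, 19)]
Compute completion times and tardiness:
  Job 1: p=6, d=5, C=6, tardiness=max(0,6-5)=1
  Job 2: p=9, d=7, C=15, tardiness=max(0,15-7)=8
  Job 3: p=8, d=10, C=23, tardiness=max(0,23-10)=13
  Job 4: p=3, d=12, C=26, tardiness=max(0,26-12)=14
  Job 5: p=2, d=14, C=28, tardiness=max(0,28-14)=14
  Job 6: p=6, d=19, C=34, tardiness=max(0,34-19)=15
Total tardiness = 65

65


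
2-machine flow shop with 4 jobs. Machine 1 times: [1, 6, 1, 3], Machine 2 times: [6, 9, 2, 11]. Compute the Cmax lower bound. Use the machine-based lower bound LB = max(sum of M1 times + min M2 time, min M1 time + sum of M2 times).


LB1 = sum(M1 times) + min(M2 times) = 11 + 2 = 13
LB2 = min(M1 times) + sum(M2 times) = 1 + 28 = 29
Lower bound = max(LB1, LB2) = max(13, 29) = 29

29


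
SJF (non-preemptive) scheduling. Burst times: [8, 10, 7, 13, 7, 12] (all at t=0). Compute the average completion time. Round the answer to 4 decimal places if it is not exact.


SJF order (ascending): [7, 7, 8, 10, 12, 13]
Completion times:
  Job 1: burst=7, C=7
  Job 2: burst=7, C=14
  Job 3: burst=8, C=22
  Job 4: burst=10, C=32
  Job 5: burst=12, C=44
  Job 6: burst=13, C=57
Average completion = 176/6 = 29.3333

29.3333


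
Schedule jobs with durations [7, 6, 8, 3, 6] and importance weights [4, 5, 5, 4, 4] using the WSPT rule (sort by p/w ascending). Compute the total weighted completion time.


Compute p/w ratios and sort ascending (WSPT): [(3, 4), (6, 5), (6, 4), (8, 5), (7, 4)]
Compute weighted completion times:
  Job (p=3,w=4): C=3, w*C=4*3=12
  Job (p=6,w=5): C=9, w*C=5*9=45
  Job (p=6,w=4): C=15, w*C=4*15=60
  Job (p=8,w=5): C=23, w*C=5*23=115
  Job (p=7,w=4): C=30, w*C=4*30=120
Total weighted completion time = 352

352


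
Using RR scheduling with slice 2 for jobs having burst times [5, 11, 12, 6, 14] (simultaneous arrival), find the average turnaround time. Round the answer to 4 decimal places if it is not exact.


Time quantum = 2
Execution trace:
  J1 runs 2 units, time = 2
  J2 runs 2 units, time = 4
  J3 runs 2 units, time = 6
  J4 runs 2 units, time = 8
  J5 runs 2 units, time = 10
  J1 runs 2 units, time = 12
  J2 runs 2 units, time = 14
  J3 runs 2 units, time = 16
  J4 runs 2 units, time = 18
  J5 runs 2 units, time = 20
  J1 runs 1 units, time = 21
  J2 runs 2 units, time = 23
  J3 runs 2 units, time = 25
  J4 runs 2 units, time = 27
  J5 runs 2 units, time = 29
  J2 runs 2 units, time = 31
  J3 runs 2 units, time = 33
  J5 runs 2 units, time = 35
  J2 runs 2 units, time = 37
  J3 runs 2 units, time = 39
  J5 runs 2 units, time = 41
  J2 runs 1 units, time = 42
  J3 runs 2 units, time = 44
  J5 runs 2 units, time = 46
  J5 runs 2 units, time = 48
Finish times: [21, 42, 44, 27, 48]
Average turnaround = 182/5 = 36.4

36.4


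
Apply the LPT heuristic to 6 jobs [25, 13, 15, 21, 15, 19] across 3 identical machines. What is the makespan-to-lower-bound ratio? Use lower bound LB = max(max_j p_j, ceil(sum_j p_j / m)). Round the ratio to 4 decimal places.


LPT order: [25, 21, 19, 15, 15, 13]
Machine loads after assignment: [38, 36, 34]
LPT makespan = 38
Lower bound = max(max_job, ceil(total/3)) = max(25, 36) = 36
Ratio = 38 / 36 = 1.0556

1.0556


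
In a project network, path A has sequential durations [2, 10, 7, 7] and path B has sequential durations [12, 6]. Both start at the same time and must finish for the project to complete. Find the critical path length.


Path A total = 2 + 10 + 7 + 7 = 26
Path B total = 12 + 6 = 18
Critical path = longest path = max(26, 18) = 26

26


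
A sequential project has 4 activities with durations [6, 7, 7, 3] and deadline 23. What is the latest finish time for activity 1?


LF(activity 1) = deadline - sum of successor durations
Successors: activities 2 through 4 with durations [7, 7, 3]
Sum of successor durations = 17
LF = 23 - 17 = 6

6


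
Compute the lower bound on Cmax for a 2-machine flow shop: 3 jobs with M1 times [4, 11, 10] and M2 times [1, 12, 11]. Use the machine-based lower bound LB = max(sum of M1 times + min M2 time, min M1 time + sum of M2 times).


LB1 = sum(M1 times) + min(M2 times) = 25 + 1 = 26
LB2 = min(M1 times) + sum(M2 times) = 4 + 24 = 28
Lower bound = max(LB1, LB2) = max(26, 28) = 28

28


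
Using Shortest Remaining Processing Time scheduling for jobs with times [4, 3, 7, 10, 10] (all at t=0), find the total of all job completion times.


Since all jobs arrive at t=0, SRPT equals SPT ordering.
SPT order: [3, 4, 7, 10, 10]
Completion times:
  Job 1: p=3, C=3
  Job 2: p=4, C=7
  Job 3: p=7, C=14
  Job 4: p=10, C=24
  Job 5: p=10, C=34
Total completion time = 3 + 7 + 14 + 24 + 34 = 82

82


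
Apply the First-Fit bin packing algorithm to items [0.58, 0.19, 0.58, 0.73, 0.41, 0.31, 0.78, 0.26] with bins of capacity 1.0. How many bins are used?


Place items sequentially using First-Fit:
  Item 0.58 -> new Bin 1
  Item 0.19 -> Bin 1 (now 0.77)
  Item 0.58 -> new Bin 2
  Item 0.73 -> new Bin 3
  Item 0.41 -> Bin 2 (now 0.99)
  Item 0.31 -> new Bin 4
  Item 0.78 -> new Bin 5
  Item 0.26 -> Bin 3 (now 0.99)
Total bins used = 5

5


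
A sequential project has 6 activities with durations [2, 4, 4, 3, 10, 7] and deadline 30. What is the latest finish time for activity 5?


LF(activity 5) = deadline - sum of successor durations
Successors: activities 6 through 6 with durations [7]
Sum of successor durations = 7
LF = 30 - 7 = 23

23


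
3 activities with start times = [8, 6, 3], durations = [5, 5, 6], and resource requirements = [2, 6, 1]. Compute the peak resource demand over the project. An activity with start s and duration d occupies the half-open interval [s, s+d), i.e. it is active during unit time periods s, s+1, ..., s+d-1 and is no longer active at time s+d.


Each activity i is active on [start_i, start_i + duration_i).
Compute total resource usage per time slot:
  t=0: active resources = [], total = 0
  t=1: active resources = [], total = 0
  t=2: active resources = [], total = 0
  t=3: active resources = [1], total = 1
  t=4: active resources = [1], total = 1
  t=5: active resources = [1], total = 1
  t=6: active resources = [6, 1], total = 7
  t=7: active resources = [6, 1], total = 7
  t=8: active resources = [2, 6, 1], total = 9
  t=9: active resources = [2, 6], total = 8
  t=10: active resources = [2, 6], total = 8
  t=11: active resources = [2], total = 2
  t=12: active resources = [2], total = 2
Peak resource demand = 9

9


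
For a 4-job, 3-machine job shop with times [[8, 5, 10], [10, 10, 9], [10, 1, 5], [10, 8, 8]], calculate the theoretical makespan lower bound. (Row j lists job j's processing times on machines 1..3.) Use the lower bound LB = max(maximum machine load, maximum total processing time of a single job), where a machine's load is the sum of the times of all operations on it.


Machine loads:
  Machine 1: 8 + 10 + 10 + 10 = 38
  Machine 2: 5 + 10 + 1 + 8 = 24
  Machine 3: 10 + 9 + 5 + 8 = 32
Max machine load = 38
Job totals:
  Job 1: 23
  Job 2: 29
  Job 3: 16
  Job 4: 26
Max job total = 29
Lower bound = max(38, 29) = 38

38


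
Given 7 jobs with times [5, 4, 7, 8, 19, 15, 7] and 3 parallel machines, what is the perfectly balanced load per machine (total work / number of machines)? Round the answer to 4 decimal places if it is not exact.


Total processing time = 5 + 4 + 7 + 8 + 19 + 15 + 7 = 65
Number of machines = 3
Ideal balanced load = 65 / 3 = 21.6667

21.6667


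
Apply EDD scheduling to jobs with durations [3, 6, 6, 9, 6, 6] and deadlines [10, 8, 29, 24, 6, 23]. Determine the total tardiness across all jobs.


Sort by due date (EDD order): [(6, 6), (6, 8), (3, 10), (6, 23), (9, 24), (6, 29)]
Compute completion times and tardiness:
  Job 1: p=6, d=6, C=6, tardiness=max(0,6-6)=0
  Job 2: p=6, d=8, C=12, tardiness=max(0,12-8)=4
  Job 3: p=3, d=10, C=15, tardiness=max(0,15-10)=5
  Job 4: p=6, d=23, C=21, tardiness=max(0,21-23)=0
  Job 5: p=9, d=24, C=30, tardiness=max(0,30-24)=6
  Job 6: p=6, d=29, C=36, tardiness=max(0,36-29)=7
Total tardiness = 22

22


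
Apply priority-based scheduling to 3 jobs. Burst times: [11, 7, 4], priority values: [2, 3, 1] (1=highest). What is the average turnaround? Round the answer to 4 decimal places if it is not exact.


Sort by priority (ascending = highest first):
Order: [(1, 4), (2, 11), (3, 7)]
Completion times:
  Priority 1, burst=4, C=4
  Priority 2, burst=11, C=15
  Priority 3, burst=7, C=22
Average turnaround = 41/3 = 13.6667

13.6667


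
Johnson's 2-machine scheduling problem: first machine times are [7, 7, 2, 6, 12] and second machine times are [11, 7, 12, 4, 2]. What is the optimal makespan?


Apply Johnson's rule:
  Group 1 (a <= b): [(3, 2, 12), (1, 7, 11), (2, 7, 7)]
  Group 2 (a > b): [(4, 6, 4), (5, 12, 2)]
Optimal job order: [3, 1, 2, 4, 5]
Schedule:
  Job 3: M1 done at 2, M2 done at 14
  Job 1: M1 done at 9, M2 done at 25
  Job 2: M1 done at 16, M2 done at 32
  Job 4: M1 done at 22, M2 done at 36
  Job 5: M1 done at 34, M2 done at 38
Makespan = 38

38


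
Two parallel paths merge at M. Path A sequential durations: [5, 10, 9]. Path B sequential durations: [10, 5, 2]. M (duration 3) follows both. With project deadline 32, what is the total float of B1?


Forward pass: ES(B1) = sum of predecessors on chain B = 0
EF = ES + duration = 0 + 10 = 10
Backward pass: LF(M) = deadline = 32; LS(M) = 32 - 3 = 29
LF(B1) = LS(M) - sum(successors on chain B) = 29 - 7 = 22
LS = LF - duration = 22 - 10 = 12
Total float = LS - ES = 12 - 0 = 12

12


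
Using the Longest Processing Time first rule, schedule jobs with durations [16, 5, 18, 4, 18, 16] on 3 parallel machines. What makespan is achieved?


Sort jobs in decreasing order (LPT): [18, 18, 16, 16, 5, 4]
Assign each job to the least loaded machine:
  Machine 1: jobs [18, 5], load = 23
  Machine 2: jobs [18, 4], load = 22
  Machine 3: jobs [16, 16], load = 32
Makespan = max load = 32

32


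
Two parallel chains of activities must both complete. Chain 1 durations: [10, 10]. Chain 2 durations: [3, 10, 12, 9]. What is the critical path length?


Path A total = 10 + 10 = 20
Path B total = 3 + 10 + 12 + 9 = 34
Critical path = longest path = max(20, 34) = 34

34


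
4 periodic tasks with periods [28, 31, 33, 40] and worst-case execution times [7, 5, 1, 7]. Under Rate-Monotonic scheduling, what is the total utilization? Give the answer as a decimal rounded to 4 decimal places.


Compute individual utilizations (exact fractions):
  Task 1: C/T = 7/28 = 1/4 (approx. 0.25)
  Task 2: C/T = 5/31 (approx. 0.1613)
  Task 3: C/T = 1/33 (approx. 0.0303)
  Task 4: C/T = 7/40 (approx. 0.175)
Total utilization U = 1/4 + 5/31 + 1/33 + 7/40 = 25231/40920
Rounded to 4 decimal places: U = 0.6166
RM (Liu & Layland) bound for 4 tasks = 0.756828; compare with U = 25231/40920 (approx. 0.616593)
U <= bound, so schedulable by RM sufficient condition.

0.6166


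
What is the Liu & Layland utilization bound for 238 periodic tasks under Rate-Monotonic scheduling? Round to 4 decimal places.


Compute 2^(1/238) = 1.0029166282
Subtract 1: 1.0029166282 - 1 = 0.0029166282
Multiply by n: 238 * 0.0029166282 = 0.6941575116
Round to 4 dp: 0.6942

0.6942


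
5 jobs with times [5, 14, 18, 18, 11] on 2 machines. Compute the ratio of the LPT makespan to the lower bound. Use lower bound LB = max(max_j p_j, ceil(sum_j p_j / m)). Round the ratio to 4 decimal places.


LPT order: [18, 18, 14, 11, 5]
Machine loads after assignment: [32, 34]
LPT makespan = 34
Lower bound = max(max_job, ceil(total/2)) = max(18, 33) = 33
Ratio = 34 / 33 = 1.0303

1.0303


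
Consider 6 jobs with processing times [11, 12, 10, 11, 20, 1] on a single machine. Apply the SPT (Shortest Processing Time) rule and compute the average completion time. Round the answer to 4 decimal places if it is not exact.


Sort jobs by processing time (SPT order): [1, 10, 11, 11, 12, 20]
Compute completion times sequentially:
  Job 1: processing = 1, completes at 1
  Job 2: processing = 10, completes at 11
  Job 3: processing = 11, completes at 22
  Job 4: processing = 11, completes at 33
  Job 5: processing = 12, completes at 45
  Job 6: processing = 20, completes at 65
Sum of completion times = 177
Average completion time = 177/6 = 29.5

29.5


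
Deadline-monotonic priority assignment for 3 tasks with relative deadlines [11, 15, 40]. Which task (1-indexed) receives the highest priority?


Sort tasks by relative deadline (ascending):
  Task 1: deadline = 11
  Task 2: deadline = 15
  Task 3: deadline = 40
Priority order (highest first): [1, 2, 3]
Highest priority task = 1

1


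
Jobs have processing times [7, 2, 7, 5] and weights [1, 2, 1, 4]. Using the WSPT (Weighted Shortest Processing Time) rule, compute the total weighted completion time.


Compute p/w ratios and sort ascending (WSPT): [(2, 2), (5, 4), (7, 1), (7, 1)]
Compute weighted completion times:
  Job (p=2,w=2): C=2, w*C=2*2=4
  Job (p=5,w=4): C=7, w*C=4*7=28
  Job (p=7,w=1): C=14, w*C=1*14=14
  Job (p=7,w=1): C=21, w*C=1*21=21
Total weighted completion time = 67

67


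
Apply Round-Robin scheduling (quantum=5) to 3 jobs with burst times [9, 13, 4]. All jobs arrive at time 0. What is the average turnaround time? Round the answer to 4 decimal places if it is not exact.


Time quantum = 5
Execution trace:
  J1 runs 5 units, time = 5
  J2 runs 5 units, time = 10
  J3 runs 4 units, time = 14
  J1 runs 4 units, time = 18
  J2 runs 5 units, time = 23
  J2 runs 3 units, time = 26
Finish times: [18, 26, 14]
Average turnaround = 58/3 = 19.3333

19.3333


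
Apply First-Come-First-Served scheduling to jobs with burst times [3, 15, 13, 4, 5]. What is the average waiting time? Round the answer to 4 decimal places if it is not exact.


FCFS order (as given): [3, 15, 13, 4, 5]
Waiting times:
  Job 1: wait = 0
  Job 2: wait = 3
  Job 3: wait = 18
  Job 4: wait = 31
  Job 5: wait = 35
Sum of waiting times = 87
Average waiting time = 87/5 = 17.4

17.4


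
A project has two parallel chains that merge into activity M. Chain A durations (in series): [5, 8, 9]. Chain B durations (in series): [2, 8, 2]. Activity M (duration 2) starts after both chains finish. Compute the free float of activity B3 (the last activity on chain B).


ES(B3) = sum of predecessors on chain B = 10
EF(B3) = ES + duration = 10 + 2 = 12
Successor of B3 is M. ES(M) = max(sum(A), sum(B)) = max(22, 12) = 22
Free float = ES(successor) - EF(current) = 22 - 12 = 10

10


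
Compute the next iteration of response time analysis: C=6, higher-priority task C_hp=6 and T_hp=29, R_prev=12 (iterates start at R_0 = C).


R_next = C + ceil(R_prev / T_hp) * C_hp
ceil(12 / 29) = ceil(0.4138) = 1
Interference = 1 * 6 = 6
R_next = 6 + 6 = 12
R_next = R_prev, so the iteration has converged (response time = 12).

12


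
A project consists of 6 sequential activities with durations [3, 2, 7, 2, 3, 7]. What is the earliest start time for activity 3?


Activity 3 starts after activities 1 through 2 complete.
Predecessor durations: [3, 2]
ES = 3 + 2 = 5

5


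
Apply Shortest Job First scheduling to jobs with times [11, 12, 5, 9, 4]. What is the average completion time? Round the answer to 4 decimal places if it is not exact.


SJF order (ascending): [4, 5, 9, 11, 12]
Completion times:
  Job 1: burst=4, C=4
  Job 2: burst=5, C=9
  Job 3: burst=9, C=18
  Job 4: burst=11, C=29
  Job 5: burst=12, C=41
Average completion = 101/5 = 20.2

20.2


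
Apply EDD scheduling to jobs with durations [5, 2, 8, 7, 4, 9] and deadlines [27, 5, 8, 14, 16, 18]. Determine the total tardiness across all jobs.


Sort by due date (EDD order): [(2, 5), (8, 8), (7, 14), (4, 16), (9, 18), (5, 27)]
Compute completion times and tardiness:
  Job 1: p=2, d=5, C=2, tardiness=max(0,2-5)=0
  Job 2: p=8, d=8, C=10, tardiness=max(0,10-8)=2
  Job 3: p=7, d=14, C=17, tardiness=max(0,17-14)=3
  Job 4: p=4, d=16, C=21, tardiness=max(0,21-16)=5
  Job 5: p=9, d=18, C=30, tardiness=max(0,30-18)=12
  Job 6: p=5, d=27, C=35, tardiness=max(0,35-27)=8
Total tardiness = 30

30


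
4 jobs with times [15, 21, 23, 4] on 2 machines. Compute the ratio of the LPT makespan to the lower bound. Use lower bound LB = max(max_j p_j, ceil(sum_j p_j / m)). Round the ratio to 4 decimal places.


LPT order: [23, 21, 15, 4]
Machine loads after assignment: [27, 36]
LPT makespan = 36
Lower bound = max(max_job, ceil(total/2)) = max(23, 32) = 32
Ratio = 36 / 32 = 1.125

1.125


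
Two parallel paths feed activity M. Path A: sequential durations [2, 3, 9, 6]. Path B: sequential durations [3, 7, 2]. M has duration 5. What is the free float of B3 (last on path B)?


ES(B3) = sum of predecessors on chain B = 10
EF(B3) = ES + duration = 10 + 2 = 12
Successor of B3 is M. ES(M) = max(sum(A), sum(B)) = max(20, 12) = 20
Free float = ES(successor) - EF(current) = 20 - 12 = 8

8


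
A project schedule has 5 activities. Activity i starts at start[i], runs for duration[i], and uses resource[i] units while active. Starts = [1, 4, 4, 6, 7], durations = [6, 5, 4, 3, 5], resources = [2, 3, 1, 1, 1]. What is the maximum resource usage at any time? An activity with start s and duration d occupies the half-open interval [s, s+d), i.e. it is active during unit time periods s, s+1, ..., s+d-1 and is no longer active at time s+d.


Each activity i is active on [start_i, start_i + duration_i).
Compute total resource usage per time slot:
  t=0: active resources = [], total = 0
  t=1: active resources = [2], total = 2
  t=2: active resources = [2], total = 2
  t=3: active resources = [2], total = 2
  t=4: active resources = [2, 3, 1], total = 6
  t=5: active resources = [2, 3, 1], total = 6
  t=6: active resources = [2, 3, 1, 1], total = 7
  t=7: active resources = [3, 1, 1, 1], total = 6
  t=8: active resources = [3, 1, 1], total = 5
  t=9: active resources = [1], total = 1
  t=10: active resources = [1], total = 1
  t=11: active resources = [1], total = 1
Peak resource demand = 7

7


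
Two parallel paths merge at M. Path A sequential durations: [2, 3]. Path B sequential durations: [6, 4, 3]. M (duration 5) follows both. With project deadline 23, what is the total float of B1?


Forward pass: ES(B1) = sum of predecessors on chain B = 0
EF = ES + duration = 0 + 6 = 6
Backward pass: LF(M) = deadline = 23; LS(M) = 23 - 5 = 18
LF(B1) = LS(M) - sum(successors on chain B) = 18 - 7 = 11
LS = LF - duration = 11 - 6 = 5
Total float = LS - ES = 5 - 0 = 5

5


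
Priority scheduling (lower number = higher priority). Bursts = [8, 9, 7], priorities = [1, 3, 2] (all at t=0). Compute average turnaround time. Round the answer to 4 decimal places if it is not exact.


Sort by priority (ascending = highest first):
Order: [(1, 8), (2, 7), (3, 9)]
Completion times:
  Priority 1, burst=8, C=8
  Priority 2, burst=7, C=15
  Priority 3, burst=9, C=24
Average turnaround = 47/3 = 15.6667

15.6667


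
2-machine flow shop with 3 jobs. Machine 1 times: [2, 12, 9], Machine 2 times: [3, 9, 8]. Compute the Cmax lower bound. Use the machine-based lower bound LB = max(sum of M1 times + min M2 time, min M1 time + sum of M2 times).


LB1 = sum(M1 times) + min(M2 times) = 23 + 3 = 26
LB2 = min(M1 times) + sum(M2 times) = 2 + 20 = 22
Lower bound = max(LB1, LB2) = max(26, 22) = 26

26


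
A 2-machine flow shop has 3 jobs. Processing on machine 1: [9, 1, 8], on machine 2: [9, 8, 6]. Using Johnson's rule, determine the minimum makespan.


Apply Johnson's rule:
  Group 1 (a <= b): [(2, 1, 8), (1, 9, 9)]
  Group 2 (a > b): [(3, 8, 6)]
Optimal job order: [2, 1, 3]
Schedule:
  Job 2: M1 done at 1, M2 done at 9
  Job 1: M1 done at 10, M2 done at 19
  Job 3: M1 done at 18, M2 done at 25
Makespan = 25

25


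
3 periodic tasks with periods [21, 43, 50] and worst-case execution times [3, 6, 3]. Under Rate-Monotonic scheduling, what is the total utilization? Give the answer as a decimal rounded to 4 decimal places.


Compute individual utilizations (exact fractions):
  Task 1: C/T = 3/21 = 1/7 (approx. 0.1429)
  Task 2: C/T = 6/43 (approx. 0.1395)
  Task 3: C/T = 3/50 (approx. 0.06)
Total utilization U = 1/7 + 6/43 + 3/50 = 5153/15050
Rounded to 4 decimal places: U = 0.3424
RM (Liu & Layland) bound for 3 tasks = 0.779763; compare with U = 5153/15050 (approx. 0.342392)
U <= bound, so schedulable by RM sufficient condition.

0.3424


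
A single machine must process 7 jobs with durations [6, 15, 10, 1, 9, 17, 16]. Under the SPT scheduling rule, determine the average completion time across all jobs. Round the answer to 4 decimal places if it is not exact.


Sort jobs by processing time (SPT order): [1, 6, 9, 10, 15, 16, 17]
Compute completion times sequentially:
  Job 1: processing = 1, completes at 1
  Job 2: processing = 6, completes at 7
  Job 3: processing = 9, completes at 16
  Job 4: processing = 10, completes at 26
  Job 5: processing = 15, completes at 41
  Job 6: processing = 16, completes at 57
  Job 7: processing = 17, completes at 74
Sum of completion times = 222
Average completion time = 222/7 = 31.7143

31.7143


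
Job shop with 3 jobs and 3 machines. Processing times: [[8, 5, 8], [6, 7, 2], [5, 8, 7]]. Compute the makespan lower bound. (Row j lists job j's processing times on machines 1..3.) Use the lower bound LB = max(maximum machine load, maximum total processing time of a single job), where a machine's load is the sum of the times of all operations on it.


Machine loads:
  Machine 1: 8 + 6 + 5 = 19
  Machine 2: 5 + 7 + 8 = 20
  Machine 3: 8 + 2 + 7 = 17
Max machine load = 20
Job totals:
  Job 1: 21
  Job 2: 15
  Job 3: 20
Max job total = 21
Lower bound = max(20, 21) = 21

21


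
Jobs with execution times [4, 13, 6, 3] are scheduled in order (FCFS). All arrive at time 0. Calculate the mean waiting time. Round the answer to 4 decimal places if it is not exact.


FCFS order (as given): [4, 13, 6, 3]
Waiting times:
  Job 1: wait = 0
  Job 2: wait = 4
  Job 3: wait = 17
  Job 4: wait = 23
Sum of waiting times = 44
Average waiting time = 44/4 = 11.0

11.0


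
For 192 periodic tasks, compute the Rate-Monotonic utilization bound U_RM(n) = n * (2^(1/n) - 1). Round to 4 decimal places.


Compute 2^(1/192) = 1.0036166660
Subtract 1: 1.0036166660 - 1 = 0.0036166660
Multiply by n: 192 * 0.0036166660 = 0.6943998720
Round to 4 dp: 0.6944

0.6944


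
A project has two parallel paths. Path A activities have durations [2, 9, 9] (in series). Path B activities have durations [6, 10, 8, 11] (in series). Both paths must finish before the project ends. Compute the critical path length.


Path A total = 2 + 9 + 9 = 20
Path B total = 6 + 10 + 8 + 11 = 35
Critical path = longest path = max(20, 35) = 35

35


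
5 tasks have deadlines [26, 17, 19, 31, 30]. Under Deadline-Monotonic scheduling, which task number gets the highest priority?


Sort tasks by relative deadline (ascending):
  Task 2: deadline = 17
  Task 3: deadline = 19
  Task 1: deadline = 26
  Task 5: deadline = 30
  Task 4: deadline = 31
Priority order (highest first): [2, 3, 1, 5, 4]
Highest priority task = 2

2


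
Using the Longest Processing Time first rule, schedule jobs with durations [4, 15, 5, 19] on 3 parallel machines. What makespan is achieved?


Sort jobs in decreasing order (LPT): [19, 15, 5, 4]
Assign each job to the least loaded machine:
  Machine 1: jobs [19], load = 19
  Machine 2: jobs [15], load = 15
  Machine 3: jobs [5, 4], load = 9
Makespan = max load = 19

19


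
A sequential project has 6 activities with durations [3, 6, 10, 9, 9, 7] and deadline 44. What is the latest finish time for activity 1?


LF(activity 1) = deadline - sum of successor durations
Successors: activities 2 through 6 with durations [6, 10, 9, 9, 7]
Sum of successor durations = 41
LF = 44 - 41 = 3

3


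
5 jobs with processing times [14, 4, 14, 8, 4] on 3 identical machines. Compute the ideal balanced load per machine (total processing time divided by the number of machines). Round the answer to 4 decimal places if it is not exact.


Total processing time = 14 + 4 + 14 + 8 + 4 = 44
Number of machines = 3
Ideal balanced load = 44 / 3 = 14.6667

14.6667


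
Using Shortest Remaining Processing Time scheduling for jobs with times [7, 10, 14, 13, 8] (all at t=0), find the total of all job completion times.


Since all jobs arrive at t=0, SRPT equals SPT ordering.
SPT order: [7, 8, 10, 13, 14]
Completion times:
  Job 1: p=7, C=7
  Job 2: p=8, C=15
  Job 3: p=10, C=25
  Job 4: p=13, C=38
  Job 5: p=14, C=52
Total completion time = 7 + 15 + 25 + 38 + 52 = 137

137


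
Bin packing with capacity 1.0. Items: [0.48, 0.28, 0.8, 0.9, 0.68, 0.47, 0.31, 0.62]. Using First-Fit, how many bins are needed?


Place items sequentially using First-Fit:
  Item 0.48 -> new Bin 1
  Item 0.28 -> Bin 1 (now 0.76)
  Item 0.8 -> new Bin 2
  Item 0.9 -> new Bin 3
  Item 0.68 -> new Bin 4
  Item 0.47 -> new Bin 5
  Item 0.31 -> Bin 4 (now 0.99)
  Item 0.62 -> new Bin 6
Total bins used = 6

6


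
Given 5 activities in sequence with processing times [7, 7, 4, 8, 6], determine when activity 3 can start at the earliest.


Activity 3 starts after activities 1 through 2 complete.
Predecessor durations: [7, 7]
ES = 7 + 7 = 14

14


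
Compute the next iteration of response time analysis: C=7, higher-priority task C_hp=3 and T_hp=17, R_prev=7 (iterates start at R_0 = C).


R_next = C + ceil(R_prev / T_hp) * C_hp
ceil(7 / 17) = ceil(0.4118) = 1
Interference = 1 * 3 = 3
R_next = 7 + 3 = 10

10


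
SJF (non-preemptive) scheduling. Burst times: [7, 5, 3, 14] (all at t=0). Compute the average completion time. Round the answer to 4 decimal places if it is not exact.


SJF order (ascending): [3, 5, 7, 14]
Completion times:
  Job 1: burst=3, C=3
  Job 2: burst=5, C=8
  Job 3: burst=7, C=15
  Job 4: burst=14, C=29
Average completion = 55/4 = 13.75

13.75


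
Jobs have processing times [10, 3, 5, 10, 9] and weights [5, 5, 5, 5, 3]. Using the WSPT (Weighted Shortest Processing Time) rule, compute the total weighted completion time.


Compute p/w ratios and sort ascending (WSPT): [(3, 5), (5, 5), (10, 5), (10, 5), (9, 3)]
Compute weighted completion times:
  Job (p=3,w=5): C=3, w*C=5*3=15
  Job (p=5,w=5): C=8, w*C=5*8=40
  Job (p=10,w=5): C=18, w*C=5*18=90
  Job (p=10,w=5): C=28, w*C=5*28=140
  Job (p=9,w=3): C=37, w*C=3*37=111
Total weighted completion time = 396

396
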